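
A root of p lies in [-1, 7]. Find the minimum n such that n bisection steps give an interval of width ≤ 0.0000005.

24

Width after n steps is 8/2^n. Need 2^n ≥ 8/0.0000005 = 16000000.
2^23 = 8388608 < 16000000 ≤ 2^24 = 16777216, so n = 24.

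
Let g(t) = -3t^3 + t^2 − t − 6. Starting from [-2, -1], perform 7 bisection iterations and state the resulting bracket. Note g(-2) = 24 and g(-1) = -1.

t = -1.5 gives g = 7.875, positive; keep [-1.5, -1]
t = -1.25 gives g = 2.671875, positive; keep [-1.25, -1]
t = -1.125 gives g = 0.662109, positive; keep [-1.125, -1]
t = -1.0625 gives g = -0.2102, negative; keep [-1.125, -1.0625]
t = -1.09375 gives g = 0.2154, positive; keep [-1.09375, -1.0625]
t = -1.078125 gives g = -0.00003, negative; keep [-1.09375, -1.078125]
t = -1.0859375 gives g = 0.107, positive; keep [-1.0859375, -1.078125]

[-1.0859375, -1.078125]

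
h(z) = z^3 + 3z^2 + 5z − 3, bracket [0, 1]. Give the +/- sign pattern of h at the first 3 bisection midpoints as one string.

midpoint 0.5: h = 0.375 > 0 → [0, 0.5]
midpoint 0.25: h = -1.546875 < 0 → [0.25, 0.5]
midpoint 0.375: h = -0.650391 < 0 → [0.375, 0.5]

+--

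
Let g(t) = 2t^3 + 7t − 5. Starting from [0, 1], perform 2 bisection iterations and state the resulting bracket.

[0.5, 0.75]

g(0.5) = -1.25 < 0, so the root lies in [0.5, 1]
g(0.75) = 1.09375 > 0, so the root lies in [0.5, 0.75]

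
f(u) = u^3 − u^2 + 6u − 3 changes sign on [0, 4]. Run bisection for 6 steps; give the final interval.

[0.5, 0.5625]

u = 2 gives f = 13, positive; keep [0, 2]
u = 1 gives f = 3, positive; keep [0, 1]
u = 0.5 gives f = -0.125, negative; keep [0.5, 1]
u = 0.75 gives f = 1.3594, positive; keep [0.5, 0.75]
u = 0.625 gives f = 0.6035, positive; keep [0.5, 0.625]
u = 0.5625 gives f = 0.2366, positive; keep [0.5, 0.5625]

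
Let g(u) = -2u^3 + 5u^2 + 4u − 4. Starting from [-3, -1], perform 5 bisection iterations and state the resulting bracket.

[-1.125, -1.0625]

g(-2) = 24 > 0, so the root lies in [-2, -1]
g(-1.5) = 8 > 0, so the root lies in [-1.5, -1]
g(-1.25) = 2.71875 > 0, so the root lies in [-1.25, -1]
g(-1.125) = 0.6758 > 0, so the root lies in [-1.125, -1]
g(-1.0625) = -0.2065 < 0, so the root lies in [-1.125, -1.0625]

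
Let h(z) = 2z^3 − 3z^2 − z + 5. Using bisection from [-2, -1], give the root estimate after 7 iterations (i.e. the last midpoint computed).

m = -1.5, h(m) = -7 (−); new bracket [-1.5, -1]
m = -1.25, h(m) = -2.34375 (−); new bracket [-1.25, -1]
m = -1.125, h(m) = -0.519531 (−); new bracket [-1.125, -1]
m = -1.0625, h(m) = 0.2769 (+); new bracket [-1.125, -1.0625]
m = -1.09375, h(m) = -0.112 (−); new bracket [-1.09375, -1.0625]
m = -1.078125, h(m) = 0.0847 (+); new bracket [-1.09375, -1.078125]
m = -1.0859375, h(m) = -0.013 (−); new bracket [-1.0859375, -1.078125]

-1.0859375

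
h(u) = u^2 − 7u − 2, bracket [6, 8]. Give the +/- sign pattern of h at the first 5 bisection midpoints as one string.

-+-++

m = 7, h(m) = -2 (−); new bracket [7, 8]
m = 7.5, h(m) = 1.75 (+); new bracket [7, 7.5]
m = 7.25, h(m) = -0.1875 (−); new bracket [7.25, 7.5]
m = 7.375, h(m) = 0.7656 (+); new bracket [7.25, 7.375]
m = 7.3125, h(m) = 0.2852 (+); new bracket [7.25, 7.3125]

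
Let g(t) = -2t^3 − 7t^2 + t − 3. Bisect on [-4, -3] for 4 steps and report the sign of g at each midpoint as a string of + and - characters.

-+--

g(-3.5) = -6.5 < 0, so the root lies in [-4, -3.5]
g(-3.75) = 0.28125 > 0, so the root lies in [-3.75, -3.5]
g(-3.625) = -3.339844 < 0, so the root lies in [-3.75, -3.625]
g(-3.6875) = -1.5884 < 0, so the root lies in [-3.75, -3.6875]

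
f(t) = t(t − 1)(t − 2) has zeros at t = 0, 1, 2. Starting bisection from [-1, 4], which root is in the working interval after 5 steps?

t = 1.5 gives f = -0.375, negative; keep [1.5, 4]
t = 2.75 gives f = 3.609375, positive; keep [1.5, 2.75]
t = 2.125 gives f = 0.298828, positive; keep [1.5, 2.125]
t = 1.8125 gives f = -0.2761, negative; keep [1.8125, 2.125]
t = 1.96875 gives f = -0.0596, negative; keep [1.96875, 2.125]

2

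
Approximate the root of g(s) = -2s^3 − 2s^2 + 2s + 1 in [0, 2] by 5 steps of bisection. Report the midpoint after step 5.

s = 1 gives g = -1, negative; keep [0, 1]
s = 0.5 gives g = 1.25, positive; keep [0.5, 1]
s = 0.75 gives g = 0.53125, positive; keep [0.75, 1]
s = 0.875 gives g = -0.1211, negative; keep [0.75, 0.875]
s = 0.8125 gives g = 0.2319, positive; keep [0.8125, 0.875]

0.8125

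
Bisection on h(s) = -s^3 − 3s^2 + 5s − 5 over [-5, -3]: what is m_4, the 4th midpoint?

m = -4, h(m) = -9 (−); new bracket [-5, -4]
m = -4.5, h(m) = 2.875 (+); new bracket [-4.5, -4]
m = -4.25, h(m) = -3.671875 (−); new bracket [-4.5, -4.25]
m = -4.375, h(m) = -0.5566 (−); new bracket [-4.5, -4.375]

-4.375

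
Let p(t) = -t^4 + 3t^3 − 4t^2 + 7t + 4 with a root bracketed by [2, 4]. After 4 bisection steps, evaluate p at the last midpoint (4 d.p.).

1.5955

midpoint 3: p = -11 < 0 → [2, 3]
midpoint 2.5: p = 4.3125 > 0 → [2.5, 3]
midpoint 2.75: p = -1.800781 < 0 → [2.5, 2.75]
midpoint 2.625: p = 1.5955 > 0 → [2.625, 2.75]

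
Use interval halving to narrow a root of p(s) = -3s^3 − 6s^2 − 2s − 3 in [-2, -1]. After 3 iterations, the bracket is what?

p(-1.5) = -3.375 < 0, so the root lies in [-2, -1.5]
p(-1.75) = -1.796875 < 0, so the root lies in [-2, -1.75]
p(-1.875) = -0.568359 < 0, so the root lies in [-2, -1.875]

[-2, -1.875]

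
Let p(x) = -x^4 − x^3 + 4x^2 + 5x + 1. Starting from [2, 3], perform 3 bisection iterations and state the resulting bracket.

p(2.5) = -16.1875 < 0, so the root lies in [2, 2.5]
p(2.25) = -4.519531 < 0, so the root lies in [2, 2.25]
p(2.125) = -0.299072 < 0, so the root lies in [2, 2.125]

[2, 2.125]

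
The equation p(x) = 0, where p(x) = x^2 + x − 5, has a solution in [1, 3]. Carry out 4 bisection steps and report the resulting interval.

midpoint 2: p = 1 > 0 → [1, 2]
midpoint 1.5: p = -1.25 < 0 → [1.5, 2]
midpoint 1.75: p = -0.1875 < 0 → [1.75, 2]
midpoint 1.875: p = 0.3906 > 0 → [1.75, 1.875]

[1.75, 1.875]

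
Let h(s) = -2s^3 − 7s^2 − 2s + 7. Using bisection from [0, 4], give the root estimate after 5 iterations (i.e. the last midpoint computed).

0.875

s = 2 gives h = -41, negative; keep [0, 2]
s = 1 gives h = -4, negative; keep [0, 1]
s = 0.5 gives h = 4, positive; keep [0.5, 1]
s = 0.75 gives h = 0.7188, positive; keep [0.75, 1]
s = 0.875 gives h = -1.4492, negative; keep [0.75, 0.875]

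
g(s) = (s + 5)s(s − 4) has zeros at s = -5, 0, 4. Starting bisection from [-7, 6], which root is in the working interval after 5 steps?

-5

midpoint -0.5: g = 10.125 > 0 → [-7, -0.5]
midpoint -3.75: g = 36.328125 > 0 → [-7, -3.75]
midpoint -5.375: g = -18.896484 < 0 → [-5.375, -3.75]
midpoint -4.5625: g = 17.0916 > 0 → [-5.375, -4.5625]
midpoint -4.96875: g = 1.3926 > 0 → [-5.375, -4.96875]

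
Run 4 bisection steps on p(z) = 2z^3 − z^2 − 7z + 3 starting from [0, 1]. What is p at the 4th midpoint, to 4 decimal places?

-0.0864

z = 0.5 gives p = -0.5, negative; keep [0, 0.5]
z = 0.25 gives p = 1.21875, positive; keep [0.25, 0.5]
z = 0.375 gives p = 0.339844, positive; keep [0.375, 0.5]
z = 0.4375 gives p = -0.0864, negative; keep [0.375, 0.4375]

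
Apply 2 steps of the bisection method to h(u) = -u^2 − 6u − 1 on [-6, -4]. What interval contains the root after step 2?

[-6, -5.5]

u = -5 gives h = 4, positive; keep [-6, -5]
u = -5.5 gives h = 1.75, positive; keep [-6, -5.5]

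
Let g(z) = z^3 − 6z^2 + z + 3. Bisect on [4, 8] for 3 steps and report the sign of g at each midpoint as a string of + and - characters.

g(6) = 9 > 0, so the root lies in [4, 6]
g(5) = -17 < 0, so the root lies in [5, 6]
g(5.5) = -6.625 < 0, so the root lies in [5.5, 6]

+--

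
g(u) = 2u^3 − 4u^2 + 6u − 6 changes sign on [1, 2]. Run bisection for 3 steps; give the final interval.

u = 1.5 gives g = 0.75, positive; keep [1, 1.5]
u = 1.25 gives g = -0.84375, negative; keep [1.25, 1.5]
u = 1.375 gives g = -0.113281, negative; keep [1.375, 1.5]

[1.375, 1.5]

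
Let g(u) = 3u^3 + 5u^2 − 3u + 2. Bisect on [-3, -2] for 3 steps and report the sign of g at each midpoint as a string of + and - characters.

midpoint -2.5: g = -6.125 < 0 → [-2.5, -2]
midpoint -2.25: g = -0.109375 < 0 → [-2.25, -2]
midpoint -2.125: g = 2.166016 > 0 → [-2.25, -2.125]

--+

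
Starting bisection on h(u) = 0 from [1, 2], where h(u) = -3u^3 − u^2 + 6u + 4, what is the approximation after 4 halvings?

h(1.5) = 0.625 > 0, so the root lies in [1.5, 2]
h(1.75) = -4.640625 < 0, so the root lies in [1.5, 1.75]
h(1.625) = -1.763672 < 0, so the root lies in [1.5, 1.625]
h(1.5625) = -0.5105 < 0, so the root lies in [1.5, 1.5625]

1.5625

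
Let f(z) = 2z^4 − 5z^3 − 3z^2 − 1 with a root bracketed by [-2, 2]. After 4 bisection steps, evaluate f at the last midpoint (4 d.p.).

0.0547

midpoint 0: f = -1 < 0 → [-2, 0]
midpoint -1: f = 3 > 0 → [-1, 0]
midpoint -0.5: f = -1 < 0 → [-1, -0.5]
midpoint -0.75: f = 0.0547 > 0 → [-0.75, -0.5]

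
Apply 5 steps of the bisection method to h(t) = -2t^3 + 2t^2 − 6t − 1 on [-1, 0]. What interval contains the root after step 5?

[-0.1875, -0.15625]

h(-0.5) = 2.75 > 0, so the root lies in [-0.5, 0]
h(-0.25) = 0.65625 > 0, so the root lies in [-0.25, 0]
h(-0.125) = -0.214844 < 0, so the root lies in [-0.25, -0.125]
h(-0.1875) = 0.2085 > 0, so the root lies in [-0.1875, -0.125]
h(-0.15625) = -0.006 < 0, so the root lies in [-0.1875, -0.15625]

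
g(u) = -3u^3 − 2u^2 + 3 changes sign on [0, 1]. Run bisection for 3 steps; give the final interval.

u = 0.5 gives g = 2.125, positive; keep [0.5, 1]
u = 0.75 gives g = 0.609375, positive; keep [0.75, 1]
u = 0.875 gives g = -0.541016, negative; keep [0.75, 0.875]

[0.75, 0.875]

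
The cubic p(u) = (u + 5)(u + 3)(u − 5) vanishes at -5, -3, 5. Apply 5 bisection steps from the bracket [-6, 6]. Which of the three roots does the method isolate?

5

midpoint 0: p = -75 < 0 → [0, 6]
midpoint 3: p = -96 < 0 → [3, 6]
midpoint 4.5: p = -35.625 < 0 → [4.5, 6]
midpoint 5.25: p = 21.1406 > 0 → [4.5, 5.25]
midpoint 4.875: p = -9.7207 < 0 → [4.875, 5.25]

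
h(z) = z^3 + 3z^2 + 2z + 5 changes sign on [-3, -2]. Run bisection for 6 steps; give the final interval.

h(-2.5) = 3.125 > 0, so the root lies in [-3, -2.5]
h(-2.75) = 1.390625 > 0, so the root lies in [-3, -2.75]
h(-2.875) = 0.283203 > 0, so the root lies in [-3, -2.875]
h(-2.9375) = -0.3357 < 0, so the root lies in [-2.9375, -2.875]
h(-2.90625) = -0.0207 < 0, so the root lies in [-2.90625, -2.875]
h(-2.890625) = 0.1327 > 0, so the root lies in [-2.90625, -2.890625]

[-2.90625, -2.890625]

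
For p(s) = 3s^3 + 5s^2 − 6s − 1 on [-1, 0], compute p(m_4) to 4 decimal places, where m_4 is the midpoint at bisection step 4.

m = -0.5, p(m) = 2.875 (+); new bracket [-0.5, 0]
m = -0.25, p(m) = 0.765625 (+); new bracket [-0.25, 0]
m = -0.125, p(m) = -0.177734 (−); new bracket [-0.25, -0.125]
m = -0.1875, p(m) = 0.281 (+); new bracket [-0.1875, -0.125]

0.2810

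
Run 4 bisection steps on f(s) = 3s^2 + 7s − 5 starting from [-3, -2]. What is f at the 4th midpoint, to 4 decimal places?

s = -2.5 gives f = -3.75, negative; keep [-3, -2.5]
s = -2.75 gives f = -1.5625, negative; keep [-3, -2.75]
s = -2.875 gives f = -0.328125, negative; keep [-3, -2.875]
s = -2.9375 gives f = 0.3242, positive; keep [-2.9375, -2.875]

0.3242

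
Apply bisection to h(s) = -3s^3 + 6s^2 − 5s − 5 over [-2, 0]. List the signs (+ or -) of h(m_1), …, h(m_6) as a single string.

midpoint -1: h = 9 > 0 → [-1, 0]
midpoint -0.5: h = -0.625 < 0 → [-1, -0.5]
midpoint -0.75: h = 3.390625 > 0 → [-0.75, -0.5]
midpoint -0.625: h = 1.2012 > 0 → [-0.625, -0.5]
midpoint -0.5625: h = 0.2449 > 0 → [-0.5625, -0.5]
midpoint -0.53125: h = -0.2006 < 0 → [-0.5625, -0.53125]

+-+++-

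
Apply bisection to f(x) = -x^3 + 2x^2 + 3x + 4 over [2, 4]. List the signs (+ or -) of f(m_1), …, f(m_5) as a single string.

+-+--

m = 3, f(m) = 4 (+); new bracket [3, 4]
m = 3.5, f(m) = -3.875 (−); new bracket [3, 3.5]
m = 3.25, f(m) = 0.546875 (+); new bracket [3.25, 3.5]
m = 3.375, f(m) = -1.5371 (−); new bracket [3.25, 3.375]
m = 3.3125, f(m) = -0.4641 (−); new bracket [3.25, 3.3125]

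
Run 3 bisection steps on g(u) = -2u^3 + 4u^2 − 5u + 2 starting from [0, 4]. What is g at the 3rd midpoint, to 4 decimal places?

0.2500

m = 2, g(m) = -8 (−); new bracket [0, 2]
m = 1, g(m) = -1 (−); new bracket [0, 1]
m = 0.5, g(m) = 0.25 (+); new bracket [0.5, 1]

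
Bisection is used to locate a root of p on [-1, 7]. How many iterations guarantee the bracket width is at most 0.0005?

Width after n steps is 8/2^n. Need 2^n ≥ 8/0.0005 = 16000.
2^13 = 8192 < 16000 ≤ 2^14 = 16384, so n = 14.

14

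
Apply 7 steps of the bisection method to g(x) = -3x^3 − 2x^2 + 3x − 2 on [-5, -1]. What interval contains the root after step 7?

[-1.59375, -1.5625]

x = -3 gives g = 52, positive; keep [-3, -1]
x = -2 gives g = 8, positive; keep [-2, -1]
x = -1.5 gives g = -0.875, negative; keep [-2, -1.5]
x = -1.75 gives g = 2.7031, positive; keep [-1.75, -1.5]
x = -1.625 gives g = 0.7168, positive; keep [-1.625, -1.5]
x = -1.5625 gives g = -0.1262, negative; keep [-1.625, -1.5625]
x = -1.59375 gives g = 0.2832, positive; keep [-1.59375, -1.5625]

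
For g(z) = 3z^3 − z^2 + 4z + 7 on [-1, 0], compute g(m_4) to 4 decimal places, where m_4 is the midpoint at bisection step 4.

-0.1008

m = -0.5, g(m) = 4.375 (+); new bracket [-1, -0.5]
m = -0.75, g(m) = 2.171875 (+); new bracket [-1, -0.75]
m = -0.875, g(m) = 0.724609 (+); new bracket [-1, -0.875]
m = -0.9375, g(m) = -0.1008 (−); new bracket [-0.9375, -0.875]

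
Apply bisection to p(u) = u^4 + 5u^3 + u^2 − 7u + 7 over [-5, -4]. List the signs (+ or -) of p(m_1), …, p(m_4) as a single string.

m = -4.5, p(m) = 13.1875 (+); new bracket [-4.5, -4]
m = -4.25, p(m) = -2.761719 (−); new bracket [-4.5, -4.25]
m = -4.375, p(m) = 4.427979 (+); new bracket [-4.375, -4.25]
m = -4.3125, p(m) = 0.646 (+); new bracket [-4.3125, -4.25]

+-++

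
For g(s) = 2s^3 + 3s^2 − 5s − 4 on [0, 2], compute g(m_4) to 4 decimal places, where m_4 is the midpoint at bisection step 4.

-0.0039

g(1) = -4 < 0, so the root lies in [1, 2]
g(1.5) = 2 > 0, so the root lies in [1, 1.5]
g(1.25) = -1.65625 < 0, so the root lies in [1.25, 1.5]
g(1.375) = -0.0039 < 0, so the root lies in [1.375, 1.5]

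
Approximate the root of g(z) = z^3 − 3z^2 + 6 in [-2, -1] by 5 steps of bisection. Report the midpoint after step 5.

z = -1.5 gives g = -4.125, negative; keep [-1.5, -1]
z = -1.25 gives g = -0.640625, negative; keep [-1.25, -1]
z = -1.125 gives g = 0.779297, positive; keep [-1.25, -1.125]
z = -1.1875 gives g = 0.095, positive; keep [-1.25, -1.1875]
z = -1.21875 gives g = -0.2663, negative; keep [-1.21875, -1.1875]

-1.21875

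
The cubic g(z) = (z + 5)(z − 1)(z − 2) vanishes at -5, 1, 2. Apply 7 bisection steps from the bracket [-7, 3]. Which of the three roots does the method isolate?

g(-2) = 36 > 0, so the root lies in [-7, -2]
g(-4.5) = 17.875 > 0, so the root lies in [-7, -4.5]
g(-5.75) = -39.234375 < 0, so the root lies in [-5.75, -4.5]
g(-5.125) = -5.4551 < 0, so the root lies in [-5.125, -4.5]
g(-4.8125) = 7.4246 > 0, so the root lies in [-5.125, -4.8125]
g(-4.96875) = 1.2998 > 0, so the root lies in [-5.125, -4.96875]
g(-5.046875) = -1.9974 < 0, so the root lies in [-5.046875, -4.96875]

-5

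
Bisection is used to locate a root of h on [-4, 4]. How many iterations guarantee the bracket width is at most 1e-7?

27

Width after n steps is 8/2^n. Need 2^n ≥ 8/1e-7 = 80000000.
2^26 = 67108864 < 80000000 ≤ 2^27 = 134217728, so n = 27.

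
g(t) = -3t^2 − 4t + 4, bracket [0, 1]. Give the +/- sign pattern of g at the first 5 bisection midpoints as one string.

t = 0.5 gives g = 1.25, positive; keep [0.5, 1]
t = 0.75 gives g = -0.6875, negative; keep [0.5, 0.75]
t = 0.625 gives g = 0.328125, positive; keep [0.625, 0.75]
t = 0.6875 gives g = -0.168, negative; keep [0.625, 0.6875]
t = 0.65625 gives g = 0.083, positive; keep [0.65625, 0.6875]

+-+-+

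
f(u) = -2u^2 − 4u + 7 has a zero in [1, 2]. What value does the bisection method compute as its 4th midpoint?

1.0625

u = 1.5 gives f = -3.5, negative; keep [1, 1.5]
u = 1.25 gives f = -1.125, negative; keep [1, 1.25]
u = 1.125 gives f = -0.03125, negative; keep [1, 1.125]
u = 1.0625 gives f = 0.4922, positive; keep [1.0625, 1.125]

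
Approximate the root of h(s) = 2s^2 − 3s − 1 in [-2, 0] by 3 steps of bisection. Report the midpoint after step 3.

midpoint -1: h = 4 > 0 → [-1, 0]
midpoint -0.5: h = 1 > 0 → [-0.5, 0]
midpoint -0.25: h = -0.125 < 0 → [-0.5, -0.25]

-0.25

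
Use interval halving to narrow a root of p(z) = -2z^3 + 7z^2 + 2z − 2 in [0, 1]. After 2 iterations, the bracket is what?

midpoint 0.5: p = 0.5 > 0 → [0, 0.5]
midpoint 0.25: p = -1.09375 < 0 → [0.25, 0.5]

[0.25, 0.5]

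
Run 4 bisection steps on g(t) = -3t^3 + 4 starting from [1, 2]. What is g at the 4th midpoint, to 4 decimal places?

0.4016

g(1.5) = -6.125 < 0, so the root lies in [1, 1.5]
g(1.25) = -1.859375 < 0, so the root lies in [1, 1.25]
g(1.125) = -0.271484 < 0, so the root lies in [1, 1.125]
g(1.0625) = 0.4016 > 0, so the root lies in [1.0625, 1.125]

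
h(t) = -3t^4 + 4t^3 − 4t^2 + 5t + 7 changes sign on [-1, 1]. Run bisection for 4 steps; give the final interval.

[-0.75, -0.625]

m = 0, h(m) = 7 (+); new bracket [-1, 0]
m = -0.5, h(m) = 2.8125 (+); new bracket [-1, -0.5]
m = -0.75, h(m) = -1.636719 (−); new bracket [-0.75, -0.5]
m = -0.625, h(m) = 0.8782 (+); new bracket [-0.75, -0.625]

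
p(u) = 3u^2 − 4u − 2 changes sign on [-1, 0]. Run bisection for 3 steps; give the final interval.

u = -0.5 gives p = 0.75, positive; keep [-0.5, 0]
u = -0.25 gives p = -0.8125, negative; keep [-0.5, -0.25]
u = -0.375 gives p = -0.078125, negative; keep [-0.5, -0.375]

[-0.5, -0.375]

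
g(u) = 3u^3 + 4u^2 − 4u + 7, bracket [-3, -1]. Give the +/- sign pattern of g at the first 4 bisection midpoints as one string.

m = -2, g(m) = 7 (+); new bracket [-3, -2]
m = -2.5, g(m) = -4.875 (−); new bracket [-2.5, -2]
m = -2.25, g(m) = 2.078125 (+); new bracket [-2.5, -2.25]
m = -2.375, g(m) = -1.127 (−); new bracket [-2.375, -2.25]

+-+-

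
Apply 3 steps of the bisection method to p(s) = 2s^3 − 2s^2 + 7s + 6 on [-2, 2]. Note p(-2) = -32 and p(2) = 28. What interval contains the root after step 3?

[-1, -0.5]

s = 0 gives p = 6, positive; keep [-2, 0]
s = -1 gives p = -5, negative; keep [-1, 0]
s = -0.5 gives p = 1.75, positive; keep [-1, -0.5]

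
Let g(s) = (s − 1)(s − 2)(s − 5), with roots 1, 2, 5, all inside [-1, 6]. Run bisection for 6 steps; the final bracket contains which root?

s = 2.5 gives g = -1.875, negative; keep [2.5, 6]
s = 4.25 gives g = -5.484375, negative; keep [4.25, 6]
s = 5.125 gives g = 1.611328, positive; keep [4.25, 5.125]
s = 4.6875 gives g = -3.0969, negative; keep [4.6875, 5.125]
s = 4.90625 gives g = -1.0643, negative; keep [4.90625, 5.125]
s = 5.015625 gives g = 0.1892, positive; keep [4.90625, 5.015625]

5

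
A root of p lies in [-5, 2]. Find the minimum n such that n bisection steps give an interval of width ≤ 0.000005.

Width after n steps is 7/2^n. Need 2^n ≥ 7/0.000005 = 1400000.
2^20 = 1048576 < 1400000 ≤ 2^21 = 2097152, so n = 21.

21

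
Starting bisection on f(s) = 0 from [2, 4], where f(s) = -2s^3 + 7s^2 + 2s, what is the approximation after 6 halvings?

3.78125

midpoint 3: f = 15 > 0 → [3, 4]
midpoint 3.5: f = 7 > 0 → [3.5, 4]
midpoint 3.75: f = 0.46875 > 0 → [3.75, 4]
midpoint 3.875: f = -3.5117 < 0 → [3.75, 3.875]
midpoint 3.8125: f = -1.4595 < 0 → [3.75, 3.8125]
midpoint 3.78125: f = -0.48 < 0 → [3.75, 3.78125]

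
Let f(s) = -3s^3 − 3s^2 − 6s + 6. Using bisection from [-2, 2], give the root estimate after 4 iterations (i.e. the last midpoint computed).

s = 0 gives f = 6, positive; keep [0, 2]
s = 1 gives f = -6, negative; keep [0, 1]
s = 0.5 gives f = 1.875, positive; keep [0.5, 1]
s = 0.75 gives f = -1.4531, negative; keep [0.5, 0.75]

0.75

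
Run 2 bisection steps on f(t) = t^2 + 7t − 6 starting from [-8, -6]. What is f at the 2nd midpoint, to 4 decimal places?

-2.2500

t = -7 gives f = -6, negative; keep [-8, -7]
t = -7.5 gives f = -2.25, negative; keep [-8, -7.5]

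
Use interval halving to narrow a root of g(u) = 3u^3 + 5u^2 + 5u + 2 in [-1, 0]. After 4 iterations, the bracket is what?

[-0.6875, -0.625]

g(-0.5) = 0.375 > 0, so the root lies in [-1, -0.5]
g(-0.75) = -0.203125 < 0, so the root lies in [-0.75, -0.5]
g(-0.625) = 0.095703 > 0, so the root lies in [-0.75, -0.625]
g(-0.6875) = -0.0491 < 0, so the root lies in [-0.6875, -0.625]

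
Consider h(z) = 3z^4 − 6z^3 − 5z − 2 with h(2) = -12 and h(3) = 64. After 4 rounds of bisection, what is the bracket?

[2.3125, 2.375]

midpoint 2.5: h = 8.9375 > 0 → [2, 2.5]
midpoint 2.25: h = -4.707031 < 0 → [2.25, 2.5]
midpoint 2.375: h = 1.196045 > 0 → [2.25, 2.375]
midpoint 2.3125: h = -1.9689 < 0 → [2.3125, 2.375]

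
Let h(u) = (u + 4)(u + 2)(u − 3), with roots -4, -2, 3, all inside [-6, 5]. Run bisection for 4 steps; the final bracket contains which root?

midpoint -0.5: h = -18.375 < 0 → [-0.5, 5]
midpoint 2.25: h = -19.921875 < 0 → [2.25, 5]
midpoint 3.625: h = 26.806641 > 0 → [2.25, 3.625]
midpoint 2.9375: h = -2.1409 < 0 → [2.9375, 3.625]

3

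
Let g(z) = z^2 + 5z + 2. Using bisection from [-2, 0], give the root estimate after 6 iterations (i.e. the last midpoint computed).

z = -1 gives g = -2, negative; keep [-1, 0]
z = -0.5 gives g = -0.25, negative; keep [-0.5, 0]
z = -0.25 gives g = 0.8125, positive; keep [-0.5, -0.25]
z = -0.375 gives g = 0.2656, positive; keep [-0.5, -0.375]
z = -0.4375 gives g = 0.0039, positive; keep [-0.5, -0.4375]
z = -0.46875 gives g = -0.124, negative; keep [-0.46875, -0.4375]

-0.46875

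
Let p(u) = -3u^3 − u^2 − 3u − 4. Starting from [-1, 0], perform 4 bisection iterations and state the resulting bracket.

[-0.9375, -0.875]

p(-0.5) = -2.375 < 0, so the root lies in [-1, -0.5]
p(-0.75) = -1.046875 < 0, so the root lies in [-1, -0.75]
p(-0.875) = -0.130859 < 0, so the root lies in [-1, -0.875]
p(-0.9375) = 0.4055 > 0, so the root lies in [-0.9375, -0.875]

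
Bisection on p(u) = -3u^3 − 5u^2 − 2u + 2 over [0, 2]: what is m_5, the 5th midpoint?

m = 1, p(m) = -8 (−); new bracket [0, 1]
m = 0.5, p(m) = -0.625 (−); new bracket [0, 0.5]
m = 0.25, p(m) = 1.140625 (+); new bracket [0.25, 0.5]
m = 0.375, p(m) = 0.3887 (+); new bracket [0.375, 0.5]
m = 0.4375, p(m) = -0.0833 (−); new bracket [0.375, 0.4375]

0.4375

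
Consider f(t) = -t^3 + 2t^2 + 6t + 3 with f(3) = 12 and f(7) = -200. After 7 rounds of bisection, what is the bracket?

[3.78125, 3.8125]

m = 5, f(m) = -42 (−); new bracket [3, 5]
m = 4, f(m) = -5 (−); new bracket [3, 4]
m = 3.5, f(m) = 5.625 (+); new bracket [3.5, 4]
m = 3.75, f(m) = 0.8906 (+); new bracket [3.75, 4]
m = 3.875, f(m) = -1.9043 (−); new bracket [3.75, 3.875]
m = 3.8125, f(m) = -0.47 (−); new bracket [3.75, 3.8125]
m = 3.78125, f(m) = 0.2195 (+); new bracket [3.78125, 3.8125]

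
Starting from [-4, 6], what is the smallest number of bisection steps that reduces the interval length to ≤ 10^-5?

20

Width after n steps is 10/2^n. Need 2^n ≥ 10/10^-5 = 1000000.
2^19 = 524288 < 1000000 ≤ 2^20 = 1048576, so n = 20.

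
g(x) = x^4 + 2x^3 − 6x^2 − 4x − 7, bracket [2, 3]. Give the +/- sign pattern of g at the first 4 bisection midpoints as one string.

x = 2.5 gives g = 15.8125, positive; keep [2, 2.5]
x = 2.25 gives g = 2.035156, positive; keep [2, 2.25]
x = 2.125 gives g = -3.011475, negative; keep [2.125, 2.25]
x = 2.1875 gives g = -0.6282, negative; keep [2.1875, 2.25]

++--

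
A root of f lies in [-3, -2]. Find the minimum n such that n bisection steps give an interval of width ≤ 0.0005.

Width after n steps is 1/2^n. Need 2^n ≥ 1/0.0005 = 2000.
2^10 = 1024 < 2000 ≤ 2^11 = 2048, so n = 11.

11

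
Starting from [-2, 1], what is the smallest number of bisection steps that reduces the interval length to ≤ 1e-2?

9

Width after n steps is 3/2^n. Need 2^n ≥ 3/1e-2 = 300.
2^8 = 256 < 300 ≤ 2^9 = 512, so n = 9.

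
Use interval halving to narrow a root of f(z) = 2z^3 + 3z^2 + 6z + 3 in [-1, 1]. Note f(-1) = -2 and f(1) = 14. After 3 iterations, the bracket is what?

f(0) = 3 > 0, so the root lies in [-1, 0]
f(-0.5) = 0.5 > 0, so the root lies in [-1, -0.5]
f(-0.75) = -0.65625 < 0, so the root lies in [-0.75, -0.5]

[-0.75, -0.5]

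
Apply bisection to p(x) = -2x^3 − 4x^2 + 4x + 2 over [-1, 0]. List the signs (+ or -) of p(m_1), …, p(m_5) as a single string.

-++--

midpoint -0.5: p = -0.75 < 0 → [-0.5, 0]
midpoint -0.25: p = 0.78125 > 0 → [-0.5, -0.25]
midpoint -0.375: p = 0.042969 > 0 → [-0.5, -0.375]
midpoint -0.4375: p = -0.3481 < 0 → [-0.4375, -0.375]
midpoint -0.40625: p = -0.1511 < 0 → [-0.40625, -0.375]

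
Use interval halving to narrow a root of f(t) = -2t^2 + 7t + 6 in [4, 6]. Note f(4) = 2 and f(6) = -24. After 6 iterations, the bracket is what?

[4.1875, 4.21875]

t = 5 gives f = -9, negative; keep [4, 5]
t = 4.5 gives f = -3, negative; keep [4, 4.5]
t = 4.25 gives f = -0.375, negative; keep [4, 4.25]
t = 4.125 gives f = 0.8438, positive; keep [4.125, 4.25]
t = 4.1875 gives f = 0.2422, positive; keep [4.1875, 4.25]
t = 4.21875 gives f = -0.0645, negative; keep [4.1875, 4.21875]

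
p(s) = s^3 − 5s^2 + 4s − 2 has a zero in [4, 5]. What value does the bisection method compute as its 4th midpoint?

4.1875

s = 4.5 gives p = 5.875, positive; keep [4, 4.5]
s = 4.25 gives p = 1.453125, positive; keep [4, 4.25]
s = 4.125 gives p = -0.388672, negative; keep [4.125, 4.25]
s = 4.1875 gives p = 0.5027, positive; keep [4.125, 4.1875]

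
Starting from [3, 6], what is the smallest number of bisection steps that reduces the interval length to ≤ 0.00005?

Width after n steps is 3/2^n. Need 2^n ≥ 3/0.00005 = 60000.
2^15 = 32768 < 60000 ≤ 2^16 = 65536, so n = 16.

16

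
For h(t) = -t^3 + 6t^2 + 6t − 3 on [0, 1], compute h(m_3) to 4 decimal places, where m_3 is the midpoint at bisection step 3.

0.0410

m = 0.5, h(m) = 1.375 (+); new bracket [0, 0.5]
m = 0.25, h(m) = -1.140625 (−); new bracket [0.25, 0.5]
m = 0.375, h(m) = 0.041016 (+); new bracket [0.25, 0.375]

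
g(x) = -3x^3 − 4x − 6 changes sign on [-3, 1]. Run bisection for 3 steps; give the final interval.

midpoint -1: g = 1 > 0 → [-1, 1]
midpoint 0: g = -6 < 0 → [-1, 0]
midpoint -0.5: g = -3.625 < 0 → [-1, -0.5]

[-1, -0.5]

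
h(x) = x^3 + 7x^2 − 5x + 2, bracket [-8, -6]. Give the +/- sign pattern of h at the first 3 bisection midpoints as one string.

m = -7, h(m) = 37 (+); new bracket [-8, -7]
m = -7.5, h(m) = 11.375 (+); new bracket [-8, -7.5]
m = -7.75, h(m) = -4.296875 (−); new bracket [-7.75, -7.5]

++-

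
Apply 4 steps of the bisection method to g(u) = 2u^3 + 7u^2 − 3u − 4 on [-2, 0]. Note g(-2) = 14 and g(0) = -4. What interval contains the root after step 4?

g(-1) = 4 > 0, so the root lies in [-1, 0]
g(-0.5) = -1 < 0, so the root lies in [-1, -0.5]
g(-0.75) = 1.34375 > 0, so the root lies in [-0.75, -0.5]
g(-0.625) = 0.1211 > 0, so the root lies in [-0.625, -0.5]

[-0.625, -0.5]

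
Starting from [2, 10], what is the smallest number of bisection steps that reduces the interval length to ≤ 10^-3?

13

Width after n steps is 8/2^n. Need 2^n ≥ 8/10^-3 = 8000.
2^12 = 4096 < 8000 ≤ 2^13 = 8192, so n = 13.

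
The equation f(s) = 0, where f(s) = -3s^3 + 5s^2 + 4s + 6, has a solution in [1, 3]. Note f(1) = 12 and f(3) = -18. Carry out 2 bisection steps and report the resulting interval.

s = 2 gives f = 10, positive; keep [2, 3]
s = 2.5 gives f = 0.375, positive; keep [2.5, 3]

[2.5, 3]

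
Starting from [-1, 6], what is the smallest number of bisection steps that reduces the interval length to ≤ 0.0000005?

Width after n steps is 7/2^n. Need 2^n ≥ 7/0.0000005 = 14000000.
2^23 = 8388608 < 14000000 ≤ 2^24 = 16777216, so n = 24.

24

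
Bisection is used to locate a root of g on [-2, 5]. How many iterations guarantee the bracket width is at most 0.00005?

18

Width after n steps is 7/2^n. Need 2^n ≥ 7/0.00005 = 140000.
2^17 = 131072 < 140000 ≤ 2^18 = 262144, so n = 18.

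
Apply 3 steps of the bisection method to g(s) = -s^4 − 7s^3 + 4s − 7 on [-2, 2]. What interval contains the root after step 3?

[-1.5, -1]

m = 0, g(m) = -7 (−); new bracket [-2, 0]
m = -1, g(m) = -5 (−); new bracket [-2, -1]
m = -1.5, g(m) = 5.5625 (+); new bracket [-1.5, -1]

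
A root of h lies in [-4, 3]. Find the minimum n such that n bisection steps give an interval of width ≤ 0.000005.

Width after n steps is 7/2^n. Need 2^n ≥ 7/0.000005 = 1400000.
2^20 = 1048576 < 1400000 ≤ 2^21 = 2097152, so n = 21.

21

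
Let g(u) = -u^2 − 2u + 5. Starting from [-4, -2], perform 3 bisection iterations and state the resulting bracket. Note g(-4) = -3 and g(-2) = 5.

[-3.5, -3.25]

u = -3 gives g = 2, positive; keep [-4, -3]
u = -3.5 gives g = -0.25, negative; keep [-3.5, -3]
u = -3.25 gives g = 0.9375, positive; keep [-3.5, -3.25]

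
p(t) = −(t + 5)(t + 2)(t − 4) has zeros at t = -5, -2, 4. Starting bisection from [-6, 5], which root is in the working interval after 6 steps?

4

midpoint -0.5: p = 30.375 > 0 → [-0.5, 5]
midpoint 2.25: p = 53.921875 > 0 → [2.25, 5]
midpoint 3.625: p = 18.193359 > 0 → [3.625, 5]
midpoint 4.3125: p = -18.3704 < 0 → [3.625, 4.3125]
midpoint 3.96875: p = 1.6729 > 0 → [3.96875, 4.3125]
midpoint 4.140625: p = -7.8932 < 0 → [3.96875, 4.140625]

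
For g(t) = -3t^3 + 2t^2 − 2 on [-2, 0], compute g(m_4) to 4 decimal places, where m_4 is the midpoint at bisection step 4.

m = -1, g(m) = 3 (+); new bracket [-1, 0]
m = -0.5, g(m) = -1.125 (−); new bracket [-1, -0.5]
m = -0.75, g(m) = 0.390625 (+); new bracket [-0.75, -0.5]
m = -0.625, g(m) = -0.4863 (−); new bracket [-0.75, -0.625]

-0.4863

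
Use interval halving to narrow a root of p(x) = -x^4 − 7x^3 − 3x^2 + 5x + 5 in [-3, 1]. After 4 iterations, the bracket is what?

[0.75, 1]

p(-1) = 3 > 0, so the root lies in [-1, 1]
p(0) = 5 > 0, so the root lies in [0, 1]
p(0.5) = 5.8125 > 0, so the root lies in [0.5, 1]
p(0.75) = 3.793 > 0, so the root lies in [0.75, 1]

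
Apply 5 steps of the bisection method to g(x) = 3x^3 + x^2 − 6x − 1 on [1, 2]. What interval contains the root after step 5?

[1.3125, 1.34375]

g(1.5) = 2.375 > 0, so the root lies in [1, 1.5]
g(1.25) = -1.078125 < 0, so the root lies in [1.25, 1.5]
g(1.375) = 0.439453 > 0, so the root lies in [1.25, 1.375]
g(1.3125) = -0.3694 < 0, so the root lies in [1.3125, 1.375]
g(1.34375) = 0.0222 > 0, so the root lies in [1.3125, 1.34375]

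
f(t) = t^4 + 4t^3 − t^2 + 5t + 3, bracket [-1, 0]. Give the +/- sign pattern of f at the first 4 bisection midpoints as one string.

midpoint -0.5: f = -0.1875 < 0 → [-0.5, 0]
midpoint -0.25: f = 1.628906 > 0 → [-0.5, -0.25]
midpoint -0.375: f = 0.793213 > 0 → [-0.5, -0.375]
midpoint -0.4375: f = 0.3228 > 0 → [-0.5, -0.4375]

-+++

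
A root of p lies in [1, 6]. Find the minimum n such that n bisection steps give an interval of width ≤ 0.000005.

20

Width after n steps is 5/2^n. Need 2^n ≥ 5/0.000005 = 1000000.
2^19 = 524288 < 1000000 ≤ 2^20 = 1048576, so n = 20.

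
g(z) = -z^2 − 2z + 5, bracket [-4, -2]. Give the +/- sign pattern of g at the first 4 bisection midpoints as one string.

+-++

z = -3 gives g = 2, positive; keep [-4, -3]
z = -3.5 gives g = -0.25, negative; keep [-3.5, -3]
z = -3.25 gives g = 0.9375, positive; keep [-3.5, -3.25]
z = -3.375 gives g = 0.3594, positive; keep [-3.5, -3.375]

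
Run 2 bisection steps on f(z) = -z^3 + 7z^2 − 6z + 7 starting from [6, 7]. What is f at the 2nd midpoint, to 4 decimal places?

-1.2031

midpoint 6.5: f = -10.875 < 0 → [6, 6.5]
midpoint 6.25: f = -1.203125 < 0 → [6, 6.25]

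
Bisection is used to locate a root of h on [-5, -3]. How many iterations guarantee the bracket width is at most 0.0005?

12

Width after n steps is 2/2^n. Need 2^n ≥ 2/0.0005 = 4000.
2^11 = 2048 < 4000 ≤ 2^12 = 4096, so n = 12.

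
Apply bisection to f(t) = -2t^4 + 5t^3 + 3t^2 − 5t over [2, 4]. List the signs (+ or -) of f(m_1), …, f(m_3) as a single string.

-+-

m = 3, f(m) = -15 (−); new bracket [2, 3]
m = 2.5, f(m) = 6.25 (+); new bracket [2.5, 3]
m = 2.75, f(m) = -1.460938 (−); new bracket [2.5, 2.75]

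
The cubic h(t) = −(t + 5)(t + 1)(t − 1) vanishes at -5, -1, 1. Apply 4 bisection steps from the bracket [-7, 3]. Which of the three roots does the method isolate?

-5

t = -2 gives h = -9, negative; keep [-7, -2]
t = -4.5 gives h = -9.625, negative; keep [-7, -4.5]
t = -5.75 gives h = 24.046875, positive; keep [-5.75, -4.5]
t = -5.125 gives h = 3.1582, positive; keep [-5.125, -4.5]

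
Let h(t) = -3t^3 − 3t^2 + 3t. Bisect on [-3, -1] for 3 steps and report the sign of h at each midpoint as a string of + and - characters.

midpoint -2: h = 6 > 0 → [-2, -1]
midpoint -1.5: h = -1.125 < 0 → [-2, -1.5]
midpoint -1.75: h = 1.640625 > 0 → [-1.75, -1.5]

+-+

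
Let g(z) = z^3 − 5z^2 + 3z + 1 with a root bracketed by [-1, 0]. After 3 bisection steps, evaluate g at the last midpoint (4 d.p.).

g(-0.5) = -1.875 < 0, so the root lies in [-0.5, 0]
g(-0.25) = -0.078125 < 0, so the root lies in [-0.25, 0]
g(-0.125) = 0.544922 > 0, so the root lies in [-0.25, -0.125]

0.5449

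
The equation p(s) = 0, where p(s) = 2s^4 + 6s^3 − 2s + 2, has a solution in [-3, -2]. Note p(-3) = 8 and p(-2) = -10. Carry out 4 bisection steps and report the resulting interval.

s = -2.5 gives p = -8.625, negative; keep [-3, -2.5]
s = -2.75 gives p = -2.898438, negative; keep [-3, -2.75]
s = -2.875 gives p = 1.809082, positive; keep [-2.875, -2.75]
s = -2.8125 gives p = -0.7177, negative; keep [-2.875, -2.8125]

[-2.875, -2.8125]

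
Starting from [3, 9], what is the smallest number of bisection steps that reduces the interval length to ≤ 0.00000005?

27

Width after n steps is 6/2^n. Need 2^n ≥ 6/0.00000005 = 120000000.
2^26 = 67108864 < 120000000 ≤ 2^27 = 134217728, so n = 27.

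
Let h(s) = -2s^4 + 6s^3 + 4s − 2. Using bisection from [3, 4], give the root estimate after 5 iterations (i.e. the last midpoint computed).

3.15625

midpoint 3.5: h = -30.875 < 0 → [3, 3.5]
midpoint 3.25: h = -6.164062 < 0 → [3, 3.25]
midpoint 3.125: h = 2.870605 > 0 → [3.125, 3.25]
midpoint 3.1875: h = -1.3946 < 0 → [3.125, 3.1875]
midpoint 3.15625: h = 0.7993 > 0 → [3.15625, 3.1875]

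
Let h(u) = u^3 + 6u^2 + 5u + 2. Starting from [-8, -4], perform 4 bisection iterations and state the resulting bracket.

midpoint -6: h = -28 < 0 → [-6, -4]
midpoint -5: h = 2 > 0 → [-6, -5]
midpoint -5.5: h = -10.375 < 0 → [-5.5, -5]
midpoint -5.25: h = -3.5781 < 0 → [-5.25, -5]

[-5.25, -5]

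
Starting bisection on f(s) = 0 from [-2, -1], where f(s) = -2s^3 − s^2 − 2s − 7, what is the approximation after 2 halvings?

-1.25

midpoint -1.5: f = 0.5 > 0 → [-1.5, -1]
midpoint -1.25: f = -2.15625 < 0 → [-1.5, -1.25]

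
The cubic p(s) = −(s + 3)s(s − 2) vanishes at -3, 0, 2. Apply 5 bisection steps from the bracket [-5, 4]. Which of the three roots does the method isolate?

-3

s = -0.5 gives p = -3.125, negative; keep [-5, -0.5]
s = -2.75 gives p = -3.265625, negative; keep [-5, -2.75]
s = -3.875 gives p = 19.919922, positive; keep [-3.875, -2.75]
s = -3.3125 gives p = 5.4993, positive; keep [-3.3125, -2.75]
s = -3.03125 gives p = 0.4766, positive; keep [-3.03125, -2.75]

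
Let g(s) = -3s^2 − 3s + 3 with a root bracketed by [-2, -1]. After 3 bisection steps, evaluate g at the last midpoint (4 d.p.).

s = -1.5 gives g = 0.75, positive; keep [-2, -1.5]
s = -1.75 gives g = -0.9375, negative; keep [-1.75, -1.5]
s = -1.625 gives g = -0.046875, negative; keep [-1.625, -1.5]

-0.0469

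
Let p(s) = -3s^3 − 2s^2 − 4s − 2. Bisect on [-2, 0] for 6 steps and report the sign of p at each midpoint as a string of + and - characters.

p(-1) = 3 > 0, so the root lies in [-1, 0]
p(-0.5) = -0.125 < 0, so the root lies in [-1, -0.5]
p(-0.75) = 1.140625 > 0, so the root lies in [-0.75, -0.5]
p(-0.625) = 0.4512 > 0, so the root lies in [-0.625, -0.5]
p(-0.5625) = 0.1511 > 0, so the root lies in [-0.5625, -0.5]
p(-0.53125) = 0.0103 > 0, so the root lies in [-0.53125, -0.5]

+-++++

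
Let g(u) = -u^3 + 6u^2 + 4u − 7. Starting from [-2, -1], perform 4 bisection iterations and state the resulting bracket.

[-1.3125, -1.25]

midpoint -1.5: g = 3.875 > 0 → [-1.5, -1]
midpoint -1.25: g = -0.671875 < 0 → [-1.5, -1.25]
midpoint -1.375: g = 1.443359 > 0 → [-1.375, -1.25]
midpoint -1.3125: g = 0.3469 > 0 → [-1.3125, -1.25]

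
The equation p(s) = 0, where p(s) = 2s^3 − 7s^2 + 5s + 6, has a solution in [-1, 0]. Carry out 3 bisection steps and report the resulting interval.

midpoint -0.5: p = 1.5 > 0 → [-1, -0.5]
midpoint -0.75: p = -2.53125 < 0 → [-0.75, -0.5]
midpoint -0.625: p = -0.347656 < 0 → [-0.625, -0.5]

[-0.625, -0.5]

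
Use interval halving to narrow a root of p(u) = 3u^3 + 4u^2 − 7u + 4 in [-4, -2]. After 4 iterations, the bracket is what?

u = -3 gives p = -20, negative; keep [-3, -2]
u = -2.5 gives p = -0.375, negative; keep [-2.5, -2]
u = -2.25 gives p = 5.828125, positive; keep [-2.5, -2.25]
u = -2.375 gives p = 2.998, positive; keep [-2.5, -2.375]

[-2.5, -2.375]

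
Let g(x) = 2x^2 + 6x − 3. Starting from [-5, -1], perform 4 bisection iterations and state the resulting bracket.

[-3.5, -3.25]

g(-3) = -3 < 0, so the root lies in [-5, -3]
g(-4) = 5 > 0, so the root lies in [-4, -3]
g(-3.5) = 0.5 > 0, so the root lies in [-3.5, -3]
g(-3.25) = -1.375 < 0, so the root lies in [-3.5, -3.25]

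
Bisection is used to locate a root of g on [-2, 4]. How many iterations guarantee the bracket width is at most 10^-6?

Width after n steps is 6/2^n. Need 2^n ≥ 6/10^-6 = 6000000.
2^22 = 4194304 < 6000000 ≤ 2^23 = 8388608, so n = 23.

23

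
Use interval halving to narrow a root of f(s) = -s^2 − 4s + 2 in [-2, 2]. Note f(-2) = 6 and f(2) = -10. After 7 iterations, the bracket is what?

f(0) = 2 > 0, so the root lies in [0, 2]
f(1) = -3 < 0, so the root lies in [0, 1]
f(0.5) = -0.25 < 0, so the root lies in [0, 0.5]
f(0.25) = 0.9375 > 0, so the root lies in [0.25, 0.5]
f(0.375) = 0.3594 > 0, so the root lies in [0.375, 0.5]
f(0.4375) = 0.0586 > 0, so the root lies in [0.4375, 0.5]
f(0.46875) = -0.0947 < 0, so the root lies in [0.4375, 0.46875]

[0.4375, 0.46875]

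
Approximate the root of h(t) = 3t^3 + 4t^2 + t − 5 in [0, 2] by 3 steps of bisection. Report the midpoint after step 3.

h(1) = 3 > 0, so the root lies in [0, 1]
h(0.5) = -3.125 < 0, so the root lies in [0.5, 1]
h(0.75) = -0.734375 < 0, so the root lies in [0.75, 1]

0.75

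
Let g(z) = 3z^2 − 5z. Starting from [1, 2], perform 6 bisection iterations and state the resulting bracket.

[1.65625, 1.671875]

m = 1.5, g(m) = -0.75 (−); new bracket [1.5, 2]
m = 1.75, g(m) = 0.4375 (+); new bracket [1.5, 1.75]
m = 1.625, g(m) = -0.203125 (−); new bracket [1.625, 1.75]
m = 1.6875, g(m) = 0.1055 (+); new bracket [1.625, 1.6875]
m = 1.65625, g(m) = -0.0518 (−); new bracket [1.65625, 1.6875]
m = 1.671875, g(m) = 0.0261 (+); new bracket [1.65625, 1.671875]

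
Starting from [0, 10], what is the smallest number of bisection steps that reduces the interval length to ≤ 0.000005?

21

Width after n steps is 10/2^n. Need 2^n ≥ 10/0.000005 = 2000000.
2^20 = 1048576 < 2000000 ≤ 2^21 = 2097152, so n = 21.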